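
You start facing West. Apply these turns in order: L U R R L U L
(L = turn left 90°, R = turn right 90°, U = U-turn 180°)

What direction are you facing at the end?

Start: West
  L (left (90° counter-clockwise)) -> South
  U (U-turn (180°)) -> North
  R (right (90° clockwise)) -> East
  R (right (90° clockwise)) -> South
  L (left (90° counter-clockwise)) -> East
  U (U-turn (180°)) -> West
  L (left (90° counter-clockwise)) -> South
Final: South

Answer: Final heading: South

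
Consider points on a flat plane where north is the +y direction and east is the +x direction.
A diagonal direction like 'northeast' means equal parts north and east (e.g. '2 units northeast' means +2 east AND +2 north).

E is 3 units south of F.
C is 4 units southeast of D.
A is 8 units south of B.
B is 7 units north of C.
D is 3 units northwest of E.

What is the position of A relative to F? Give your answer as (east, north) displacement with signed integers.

Place F at the origin (east=0, north=0).
  E is 3 units south of F: delta (east=+0, north=-3); E at (east=0, north=-3).
  D is 3 units northwest of E: delta (east=-3, north=+3); D at (east=-3, north=0).
  C is 4 units southeast of D: delta (east=+4, north=-4); C at (east=1, north=-4).
  B is 7 units north of C: delta (east=+0, north=+7); B at (east=1, north=3).
  A is 8 units south of B: delta (east=+0, north=-8); A at (east=1, north=-5).
Therefore A relative to F: (east=1, north=-5).

Answer: A is at (east=1, north=-5) relative to F.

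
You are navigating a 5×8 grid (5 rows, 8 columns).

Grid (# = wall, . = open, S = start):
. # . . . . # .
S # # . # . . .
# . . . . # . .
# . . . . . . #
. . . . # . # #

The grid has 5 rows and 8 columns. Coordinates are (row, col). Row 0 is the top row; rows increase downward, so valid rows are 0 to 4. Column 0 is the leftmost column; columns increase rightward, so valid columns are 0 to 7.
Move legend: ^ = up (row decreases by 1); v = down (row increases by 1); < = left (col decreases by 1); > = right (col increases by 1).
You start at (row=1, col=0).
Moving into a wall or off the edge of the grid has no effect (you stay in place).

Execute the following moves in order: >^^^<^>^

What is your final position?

Start: (row=1, col=0)
  > (right): blocked, stay at (row=1, col=0)
  ^ (up): (row=1, col=0) -> (row=0, col=0)
  ^ (up): blocked, stay at (row=0, col=0)
  ^ (up): blocked, stay at (row=0, col=0)
  < (left): blocked, stay at (row=0, col=0)
  ^ (up): blocked, stay at (row=0, col=0)
  > (right): blocked, stay at (row=0, col=0)
  ^ (up): blocked, stay at (row=0, col=0)
Final: (row=0, col=0)

Answer: Final position: (row=0, col=0)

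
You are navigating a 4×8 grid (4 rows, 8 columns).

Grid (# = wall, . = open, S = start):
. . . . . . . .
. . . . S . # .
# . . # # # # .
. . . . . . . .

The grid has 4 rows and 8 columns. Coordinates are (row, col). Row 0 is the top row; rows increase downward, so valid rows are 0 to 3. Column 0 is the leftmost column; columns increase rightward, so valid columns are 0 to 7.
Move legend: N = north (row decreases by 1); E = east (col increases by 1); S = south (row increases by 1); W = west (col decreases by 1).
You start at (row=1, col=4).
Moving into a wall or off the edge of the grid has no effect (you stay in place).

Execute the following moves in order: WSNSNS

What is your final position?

Answer: Final position: (row=1, col=3)

Derivation:
Start: (row=1, col=4)
  W (west): (row=1, col=4) -> (row=1, col=3)
  S (south): blocked, stay at (row=1, col=3)
  N (north): (row=1, col=3) -> (row=0, col=3)
  S (south): (row=0, col=3) -> (row=1, col=3)
  N (north): (row=1, col=3) -> (row=0, col=3)
  S (south): (row=0, col=3) -> (row=1, col=3)
Final: (row=1, col=3)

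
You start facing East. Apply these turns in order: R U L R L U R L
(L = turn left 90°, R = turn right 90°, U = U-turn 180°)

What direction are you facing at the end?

Start: East
  R (right (90° clockwise)) -> South
  U (U-turn (180°)) -> North
  L (left (90° counter-clockwise)) -> West
  R (right (90° clockwise)) -> North
  L (left (90° counter-clockwise)) -> West
  U (U-turn (180°)) -> East
  R (right (90° clockwise)) -> South
  L (left (90° counter-clockwise)) -> East
Final: East

Answer: Final heading: East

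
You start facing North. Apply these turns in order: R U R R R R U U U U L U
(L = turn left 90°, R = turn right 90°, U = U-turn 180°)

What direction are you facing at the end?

Answer: Final heading: North

Derivation:
Start: North
  R (right (90° clockwise)) -> East
  U (U-turn (180°)) -> West
  R (right (90° clockwise)) -> North
  R (right (90° clockwise)) -> East
  R (right (90° clockwise)) -> South
  R (right (90° clockwise)) -> West
  U (U-turn (180°)) -> East
  U (U-turn (180°)) -> West
  U (U-turn (180°)) -> East
  U (U-turn (180°)) -> West
  L (left (90° counter-clockwise)) -> South
  U (U-turn (180°)) -> North
Final: North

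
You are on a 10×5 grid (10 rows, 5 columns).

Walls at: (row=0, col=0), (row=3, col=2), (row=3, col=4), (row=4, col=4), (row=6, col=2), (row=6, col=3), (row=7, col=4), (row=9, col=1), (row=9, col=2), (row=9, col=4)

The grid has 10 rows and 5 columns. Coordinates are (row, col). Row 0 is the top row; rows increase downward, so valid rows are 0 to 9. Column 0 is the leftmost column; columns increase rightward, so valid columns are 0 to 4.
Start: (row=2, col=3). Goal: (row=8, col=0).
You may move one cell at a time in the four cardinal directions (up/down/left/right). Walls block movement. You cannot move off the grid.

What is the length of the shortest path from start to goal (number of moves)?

BFS from (row=2, col=3) until reaching (row=8, col=0):
  Distance 0: (row=2, col=3)
  Distance 1: (row=1, col=3), (row=2, col=2), (row=2, col=4), (row=3, col=3)
  Distance 2: (row=0, col=3), (row=1, col=2), (row=1, col=4), (row=2, col=1), (row=4, col=3)
  Distance 3: (row=0, col=2), (row=0, col=4), (row=1, col=1), (row=2, col=0), (row=3, col=1), (row=4, col=2), (row=5, col=3)
  Distance 4: (row=0, col=1), (row=1, col=0), (row=3, col=0), (row=4, col=1), (row=5, col=2), (row=5, col=4)
  Distance 5: (row=4, col=0), (row=5, col=1), (row=6, col=4)
  Distance 6: (row=5, col=0), (row=6, col=1)
  Distance 7: (row=6, col=0), (row=7, col=1)
  Distance 8: (row=7, col=0), (row=7, col=2), (row=8, col=1)
  Distance 9: (row=7, col=3), (row=8, col=0), (row=8, col=2)  <- goal reached here
One shortest path (9 moves): (row=2, col=3) -> (row=2, col=2) -> (row=2, col=1) -> (row=2, col=0) -> (row=3, col=0) -> (row=4, col=0) -> (row=5, col=0) -> (row=6, col=0) -> (row=7, col=0) -> (row=8, col=0)

Answer: Shortest path length: 9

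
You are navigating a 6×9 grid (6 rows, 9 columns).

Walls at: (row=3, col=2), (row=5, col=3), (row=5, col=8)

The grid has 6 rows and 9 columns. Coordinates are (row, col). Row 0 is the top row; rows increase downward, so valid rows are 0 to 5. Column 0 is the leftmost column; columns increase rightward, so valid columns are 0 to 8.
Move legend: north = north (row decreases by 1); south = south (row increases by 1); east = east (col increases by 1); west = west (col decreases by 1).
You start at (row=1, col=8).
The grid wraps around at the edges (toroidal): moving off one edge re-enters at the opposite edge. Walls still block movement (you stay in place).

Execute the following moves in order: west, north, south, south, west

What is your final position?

Answer: Final position: (row=2, col=6)

Derivation:
Start: (row=1, col=8)
  west (west): (row=1, col=8) -> (row=1, col=7)
  north (north): (row=1, col=7) -> (row=0, col=7)
  south (south): (row=0, col=7) -> (row=1, col=7)
  south (south): (row=1, col=7) -> (row=2, col=7)
  west (west): (row=2, col=7) -> (row=2, col=6)
Final: (row=2, col=6)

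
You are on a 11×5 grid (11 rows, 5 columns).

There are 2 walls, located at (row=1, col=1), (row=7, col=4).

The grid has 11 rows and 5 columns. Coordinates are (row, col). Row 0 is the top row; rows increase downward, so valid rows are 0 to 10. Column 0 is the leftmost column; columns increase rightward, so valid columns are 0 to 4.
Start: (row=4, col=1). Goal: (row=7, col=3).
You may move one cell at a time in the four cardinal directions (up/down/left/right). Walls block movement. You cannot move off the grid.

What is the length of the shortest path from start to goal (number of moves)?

BFS from (row=4, col=1) until reaching (row=7, col=3):
  Distance 0: (row=4, col=1)
  Distance 1: (row=3, col=1), (row=4, col=0), (row=4, col=2), (row=5, col=1)
  Distance 2: (row=2, col=1), (row=3, col=0), (row=3, col=2), (row=4, col=3), (row=5, col=0), (row=5, col=2), (row=6, col=1)
  Distance 3: (row=2, col=0), (row=2, col=2), (row=3, col=3), (row=4, col=4), (row=5, col=3), (row=6, col=0), (row=6, col=2), (row=7, col=1)
  Distance 4: (row=1, col=0), (row=1, col=2), (row=2, col=3), (row=3, col=4), (row=5, col=4), (row=6, col=3), (row=7, col=0), (row=7, col=2), (row=8, col=1)
  Distance 5: (row=0, col=0), (row=0, col=2), (row=1, col=3), (row=2, col=4), (row=6, col=4), (row=7, col=3), (row=8, col=0), (row=8, col=2), (row=9, col=1)  <- goal reached here
One shortest path (5 moves): (row=4, col=1) -> (row=4, col=2) -> (row=4, col=3) -> (row=5, col=3) -> (row=6, col=3) -> (row=7, col=3)

Answer: Shortest path length: 5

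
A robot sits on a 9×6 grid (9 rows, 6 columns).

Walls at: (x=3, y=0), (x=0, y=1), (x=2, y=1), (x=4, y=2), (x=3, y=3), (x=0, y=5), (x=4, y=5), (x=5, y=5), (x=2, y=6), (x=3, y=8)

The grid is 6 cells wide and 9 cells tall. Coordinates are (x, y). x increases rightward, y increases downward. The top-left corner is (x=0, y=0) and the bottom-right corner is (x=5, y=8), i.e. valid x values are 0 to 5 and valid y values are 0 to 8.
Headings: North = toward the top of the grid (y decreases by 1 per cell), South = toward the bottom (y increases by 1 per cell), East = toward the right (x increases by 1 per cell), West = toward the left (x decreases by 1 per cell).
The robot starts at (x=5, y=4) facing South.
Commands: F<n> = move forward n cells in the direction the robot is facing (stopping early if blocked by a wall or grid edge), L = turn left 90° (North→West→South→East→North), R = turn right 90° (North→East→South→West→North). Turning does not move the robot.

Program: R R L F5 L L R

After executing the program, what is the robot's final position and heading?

Start: (x=5, y=4), facing South
  R: turn right, now facing West
  R: turn right, now facing North
  L: turn left, now facing West
  F5: move forward 5, now at (x=0, y=4)
  L: turn left, now facing South
  L: turn left, now facing East
  R: turn right, now facing South
Final: (x=0, y=4), facing South

Answer: Final position: (x=0, y=4), facing South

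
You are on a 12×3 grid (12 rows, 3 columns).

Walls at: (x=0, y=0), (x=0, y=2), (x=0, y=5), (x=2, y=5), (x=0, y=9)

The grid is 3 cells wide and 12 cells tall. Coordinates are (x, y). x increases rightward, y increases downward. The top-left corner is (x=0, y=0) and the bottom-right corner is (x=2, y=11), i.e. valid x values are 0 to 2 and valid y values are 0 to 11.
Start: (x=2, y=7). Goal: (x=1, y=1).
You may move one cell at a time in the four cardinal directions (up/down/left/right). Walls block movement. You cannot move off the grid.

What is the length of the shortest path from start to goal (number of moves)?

BFS from (x=2, y=7) until reaching (x=1, y=1):
  Distance 0: (x=2, y=7)
  Distance 1: (x=2, y=6), (x=1, y=7), (x=2, y=8)
  Distance 2: (x=1, y=6), (x=0, y=7), (x=1, y=8), (x=2, y=9)
  Distance 3: (x=1, y=5), (x=0, y=6), (x=0, y=8), (x=1, y=9), (x=2, y=10)
  Distance 4: (x=1, y=4), (x=1, y=10), (x=2, y=11)
  Distance 5: (x=1, y=3), (x=0, y=4), (x=2, y=4), (x=0, y=10), (x=1, y=11)
  Distance 6: (x=1, y=2), (x=0, y=3), (x=2, y=3), (x=0, y=11)
  Distance 7: (x=1, y=1), (x=2, y=2)  <- goal reached here
One shortest path (7 moves): (x=2, y=7) -> (x=1, y=7) -> (x=1, y=6) -> (x=1, y=5) -> (x=1, y=4) -> (x=1, y=3) -> (x=1, y=2) -> (x=1, y=1)

Answer: Shortest path length: 7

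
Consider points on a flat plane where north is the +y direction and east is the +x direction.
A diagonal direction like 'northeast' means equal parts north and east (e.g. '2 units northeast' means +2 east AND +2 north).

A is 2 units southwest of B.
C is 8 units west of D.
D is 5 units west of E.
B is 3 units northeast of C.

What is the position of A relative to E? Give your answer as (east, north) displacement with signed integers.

Place E at the origin (east=0, north=0).
  D is 5 units west of E: delta (east=-5, north=+0); D at (east=-5, north=0).
  C is 8 units west of D: delta (east=-8, north=+0); C at (east=-13, north=0).
  B is 3 units northeast of C: delta (east=+3, north=+3); B at (east=-10, north=3).
  A is 2 units southwest of B: delta (east=-2, north=-2); A at (east=-12, north=1).
Therefore A relative to E: (east=-12, north=1).

Answer: A is at (east=-12, north=1) relative to E.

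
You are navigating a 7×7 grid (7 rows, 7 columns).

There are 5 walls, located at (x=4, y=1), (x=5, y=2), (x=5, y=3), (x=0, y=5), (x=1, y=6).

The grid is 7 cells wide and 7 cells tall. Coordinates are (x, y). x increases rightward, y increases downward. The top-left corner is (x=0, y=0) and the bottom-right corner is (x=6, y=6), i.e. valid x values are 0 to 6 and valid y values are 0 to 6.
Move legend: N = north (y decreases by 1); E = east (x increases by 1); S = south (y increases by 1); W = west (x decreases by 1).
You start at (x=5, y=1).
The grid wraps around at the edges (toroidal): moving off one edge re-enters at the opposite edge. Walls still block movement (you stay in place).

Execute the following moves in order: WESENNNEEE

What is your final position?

Start: (x=5, y=1)
  W (west): blocked, stay at (x=5, y=1)
  E (east): (x=5, y=1) -> (x=6, y=1)
  S (south): (x=6, y=1) -> (x=6, y=2)
  E (east): (x=6, y=2) -> (x=0, y=2)
  N (north): (x=0, y=2) -> (x=0, y=1)
  N (north): (x=0, y=1) -> (x=0, y=0)
  N (north): (x=0, y=0) -> (x=0, y=6)
  [×3]E (east): blocked, stay at (x=0, y=6)
Final: (x=0, y=6)

Answer: Final position: (x=0, y=6)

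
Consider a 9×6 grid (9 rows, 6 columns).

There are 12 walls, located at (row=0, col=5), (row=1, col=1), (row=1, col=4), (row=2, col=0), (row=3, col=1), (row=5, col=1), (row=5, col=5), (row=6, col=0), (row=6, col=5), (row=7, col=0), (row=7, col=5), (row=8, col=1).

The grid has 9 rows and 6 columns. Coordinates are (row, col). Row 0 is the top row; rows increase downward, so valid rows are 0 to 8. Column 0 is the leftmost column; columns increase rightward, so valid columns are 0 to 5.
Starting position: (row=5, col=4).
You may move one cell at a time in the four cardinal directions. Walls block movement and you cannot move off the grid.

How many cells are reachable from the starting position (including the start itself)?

BFS flood-fill from (row=5, col=4):
  Distance 0: (row=5, col=4)
  Distance 1: (row=4, col=4), (row=5, col=3), (row=6, col=4)
  Distance 2: (row=3, col=4), (row=4, col=3), (row=4, col=5), (row=5, col=2), (row=6, col=3), (row=7, col=4)
  Distance 3: (row=2, col=4), (row=3, col=3), (row=3, col=5), (row=4, col=2), (row=6, col=2), (row=7, col=3), (row=8, col=4)
  Distance 4: (row=2, col=3), (row=2, col=5), (row=3, col=2), (row=4, col=1), (row=6, col=1), (row=7, col=2), (row=8, col=3), (row=8, col=5)
  Distance 5: (row=1, col=3), (row=1, col=5), (row=2, col=2), (row=4, col=0), (row=7, col=1), (row=8, col=2)
  Distance 6: (row=0, col=3), (row=1, col=2), (row=2, col=1), (row=3, col=0), (row=5, col=0)
  Distance 7: (row=0, col=2), (row=0, col=4)
  Distance 8: (row=0, col=1)
  Distance 9: (row=0, col=0)
  Distance 10: (row=1, col=0)
Total reachable: 41 (grid has 42 open cells total)

Answer: Reachable cells: 41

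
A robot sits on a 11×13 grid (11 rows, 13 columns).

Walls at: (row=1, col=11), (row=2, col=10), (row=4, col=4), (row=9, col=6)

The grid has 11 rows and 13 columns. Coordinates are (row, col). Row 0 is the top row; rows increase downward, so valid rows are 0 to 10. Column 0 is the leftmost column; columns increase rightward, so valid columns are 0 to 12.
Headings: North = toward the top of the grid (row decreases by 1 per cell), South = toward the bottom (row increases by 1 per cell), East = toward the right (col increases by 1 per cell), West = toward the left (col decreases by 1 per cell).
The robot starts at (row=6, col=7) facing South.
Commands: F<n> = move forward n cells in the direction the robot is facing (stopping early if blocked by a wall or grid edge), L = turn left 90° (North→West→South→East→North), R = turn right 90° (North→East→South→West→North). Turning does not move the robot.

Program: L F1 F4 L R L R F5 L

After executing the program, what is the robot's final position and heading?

Start: (row=6, col=7), facing South
  L: turn left, now facing East
  F1: move forward 1, now at (row=6, col=8)
  F4: move forward 4, now at (row=6, col=12)
  L: turn left, now facing North
  R: turn right, now facing East
  L: turn left, now facing North
  R: turn right, now facing East
  F5: move forward 0/5 (blocked), now at (row=6, col=12)
  L: turn left, now facing North
Final: (row=6, col=12), facing North

Answer: Final position: (row=6, col=12), facing North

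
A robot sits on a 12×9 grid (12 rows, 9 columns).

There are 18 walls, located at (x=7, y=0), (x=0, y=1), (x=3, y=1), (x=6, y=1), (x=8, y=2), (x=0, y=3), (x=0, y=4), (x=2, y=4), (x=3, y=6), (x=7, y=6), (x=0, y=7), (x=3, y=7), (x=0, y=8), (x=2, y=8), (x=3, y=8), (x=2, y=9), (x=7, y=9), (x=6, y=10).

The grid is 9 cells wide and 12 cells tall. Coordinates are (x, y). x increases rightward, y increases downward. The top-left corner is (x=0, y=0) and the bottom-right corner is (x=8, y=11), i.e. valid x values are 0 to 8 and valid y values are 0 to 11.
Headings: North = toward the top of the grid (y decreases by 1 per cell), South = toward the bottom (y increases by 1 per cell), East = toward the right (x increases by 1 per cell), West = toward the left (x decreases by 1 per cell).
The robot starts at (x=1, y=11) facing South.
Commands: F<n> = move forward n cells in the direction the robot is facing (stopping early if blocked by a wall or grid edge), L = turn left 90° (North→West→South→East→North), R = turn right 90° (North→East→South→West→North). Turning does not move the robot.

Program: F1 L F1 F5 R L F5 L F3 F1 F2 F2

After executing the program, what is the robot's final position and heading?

Start: (x=1, y=11), facing South
  F1: move forward 0/1 (blocked), now at (x=1, y=11)
  L: turn left, now facing East
  F1: move forward 1, now at (x=2, y=11)
  F5: move forward 5, now at (x=7, y=11)
  R: turn right, now facing South
  L: turn left, now facing East
  F5: move forward 1/5 (blocked), now at (x=8, y=11)
  L: turn left, now facing North
  F3: move forward 3, now at (x=8, y=8)
  F1: move forward 1, now at (x=8, y=7)
  F2: move forward 2, now at (x=8, y=5)
  F2: move forward 2, now at (x=8, y=3)
Final: (x=8, y=3), facing North

Answer: Final position: (x=8, y=3), facing North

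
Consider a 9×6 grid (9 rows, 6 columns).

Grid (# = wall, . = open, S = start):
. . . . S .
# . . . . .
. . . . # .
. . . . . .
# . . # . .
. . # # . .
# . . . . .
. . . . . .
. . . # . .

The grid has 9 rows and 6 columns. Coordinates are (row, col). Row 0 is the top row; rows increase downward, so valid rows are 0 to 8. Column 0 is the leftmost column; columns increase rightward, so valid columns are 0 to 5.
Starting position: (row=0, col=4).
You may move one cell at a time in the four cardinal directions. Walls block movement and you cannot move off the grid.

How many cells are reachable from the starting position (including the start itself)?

Answer: Reachable cells: 46

Derivation:
BFS flood-fill from (row=0, col=4):
  Distance 0: (row=0, col=4)
  Distance 1: (row=0, col=3), (row=0, col=5), (row=1, col=4)
  Distance 2: (row=0, col=2), (row=1, col=3), (row=1, col=5)
  Distance 3: (row=0, col=1), (row=1, col=2), (row=2, col=3), (row=2, col=5)
  Distance 4: (row=0, col=0), (row=1, col=1), (row=2, col=2), (row=3, col=3), (row=3, col=5)
  Distance 5: (row=2, col=1), (row=3, col=2), (row=3, col=4), (row=4, col=5)
  Distance 6: (row=2, col=0), (row=3, col=1), (row=4, col=2), (row=4, col=4), (row=5, col=5)
  Distance 7: (row=3, col=0), (row=4, col=1), (row=5, col=4), (row=6, col=5)
  Distance 8: (row=5, col=1), (row=6, col=4), (row=7, col=5)
  Distance 9: (row=5, col=0), (row=6, col=1), (row=6, col=3), (row=7, col=4), (row=8, col=5)
  Distance 10: (row=6, col=2), (row=7, col=1), (row=7, col=3), (row=8, col=4)
  Distance 11: (row=7, col=0), (row=7, col=2), (row=8, col=1)
  Distance 12: (row=8, col=0), (row=8, col=2)
Total reachable: 46 (grid has 46 open cells total)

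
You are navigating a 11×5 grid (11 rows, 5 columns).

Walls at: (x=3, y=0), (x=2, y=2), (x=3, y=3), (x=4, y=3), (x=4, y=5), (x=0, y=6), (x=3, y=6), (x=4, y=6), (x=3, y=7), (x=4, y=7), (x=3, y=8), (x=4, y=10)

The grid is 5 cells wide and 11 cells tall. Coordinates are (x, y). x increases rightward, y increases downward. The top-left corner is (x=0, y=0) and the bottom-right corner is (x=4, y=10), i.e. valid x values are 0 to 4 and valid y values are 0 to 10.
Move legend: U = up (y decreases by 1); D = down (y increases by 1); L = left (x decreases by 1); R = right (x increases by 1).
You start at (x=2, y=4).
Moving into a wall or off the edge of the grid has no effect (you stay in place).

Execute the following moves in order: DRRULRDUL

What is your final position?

Start: (x=2, y=4)
  D (down): (x=2, y=4) -> (x=2, y=5)
  R (right): (x=2, y=5) -> (x=3, y=5)
  R (right): blocked, stay at (x=3, y=5)
  U (up): (x=3, y=5) -> (x=3, y=4)
  L (left): (x=3, y=4) -> (x=2, y=4)
  R (right): (x=2, y=4) -> (x=3, y=4)
  D (down): (x=3, y=4) -> (x=3, y=5)
  U (up): (x=3, y=5) -> (x=3, y=4)
  L (left): (x=3, y=4) -> (x=2, y=4)
Final: (x=2, y=4)

Answer: Final position: (x=2, y=4)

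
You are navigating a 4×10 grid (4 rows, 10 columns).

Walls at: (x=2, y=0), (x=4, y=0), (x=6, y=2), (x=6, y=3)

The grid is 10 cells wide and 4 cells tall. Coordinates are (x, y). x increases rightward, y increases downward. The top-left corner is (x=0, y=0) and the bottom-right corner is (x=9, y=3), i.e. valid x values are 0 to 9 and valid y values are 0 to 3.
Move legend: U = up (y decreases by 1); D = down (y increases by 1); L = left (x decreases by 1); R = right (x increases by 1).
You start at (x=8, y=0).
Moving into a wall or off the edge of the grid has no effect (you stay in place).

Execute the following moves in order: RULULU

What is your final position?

Answer: Final position: (x=7, y=0)

Derivation:
Start: (x=8, y=0)
  R (right): (x=8, y=0) -> (x=9, y=0)
  U (up): blocked, stay at (x=9, y=0)
  L (left): (x=9, y=0) -> (x=8, y=0)
  U (up): blocked, stay at (x=8, y=0)
  L (left): (x=8, y=0) -> (x=7, y=0)
  U (up): blocked, stay at (x=7, y=0)
Final: (x=7, y=0)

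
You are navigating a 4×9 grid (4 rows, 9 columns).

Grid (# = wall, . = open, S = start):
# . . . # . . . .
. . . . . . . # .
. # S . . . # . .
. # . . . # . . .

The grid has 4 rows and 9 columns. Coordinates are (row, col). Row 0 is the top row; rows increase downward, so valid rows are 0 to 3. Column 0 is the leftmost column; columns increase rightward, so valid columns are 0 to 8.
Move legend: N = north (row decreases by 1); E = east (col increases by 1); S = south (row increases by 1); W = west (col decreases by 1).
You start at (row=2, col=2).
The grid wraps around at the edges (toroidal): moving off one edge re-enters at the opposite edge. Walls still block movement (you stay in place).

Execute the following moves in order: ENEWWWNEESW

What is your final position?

Start: (row=2, col=2)
  E (east): (row=2, col=2) -> (row=2, col=3)
  N (north): (row=2, col=3) -> (row=1, col=3)
  E (east): (row=1, col=3) -> (row=1, col=4)
  W (west): (row=1, col=4) -> (row=1, col=3)
  W (west): (row=1, col=3) -> (row=1, col=2)
  W (west): (row=1, col=2) -> (row=1, col=1)
  N (north): (row=1, col=1) -> (row=0, col=1)
  E (east): (row=0, col=1) -> (row=0, col=2)
  E (east): (row=0, col=2) -> (row=0, col=3)
  S (south): (row=0, col=3) -> (row=1, col=3)
  W (west): (row=1, col=3) -> (row=1, col=2)
Final: (row=1, col=2)

Answer: Final position: (row=1, col=2)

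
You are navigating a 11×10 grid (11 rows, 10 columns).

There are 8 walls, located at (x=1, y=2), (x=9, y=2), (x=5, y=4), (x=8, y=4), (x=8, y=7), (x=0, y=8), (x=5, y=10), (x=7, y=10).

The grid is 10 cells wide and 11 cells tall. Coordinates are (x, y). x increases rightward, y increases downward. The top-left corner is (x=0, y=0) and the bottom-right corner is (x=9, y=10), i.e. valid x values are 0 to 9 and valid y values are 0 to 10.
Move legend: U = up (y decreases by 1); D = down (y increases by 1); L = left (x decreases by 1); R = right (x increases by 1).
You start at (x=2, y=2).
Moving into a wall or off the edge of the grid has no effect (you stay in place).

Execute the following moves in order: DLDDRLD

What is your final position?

Start: (x=2, y=2)
  D (down): (x=2, y=2) -> (x=2, y=3)
  L (left): (x=2, y=3) -> (x=1, y=3)
  D (down): (x=1, y=3) -> (x=1, y=4)
  D (down): (x=1, y=4) -> (x=1, y=5)
  R (right): (x=1, y=5) -> (x=2, y=5)
  L (left): (x=2, y=5) -> (x=1, y=5)
  D (down): (x=1, y=5) -> (x=1, y=6)
Final: (x=1, y=6)

Answer: Final position: (x=1, y=6)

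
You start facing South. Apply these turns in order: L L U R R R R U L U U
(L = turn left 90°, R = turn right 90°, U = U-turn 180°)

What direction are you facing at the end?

Answer: Final heading: West

Derivation:
Start: South
  L (left (90° counter-clockwise)) -> East
  L (left (90° counter-clockwise)) -> North
  U (U-turn (180°)) -> South
  R (right (90° clockwise)) -> West
  R (right (90° clockwise)) -> North
  R (right (90° clockwise)) -> East
  R (right (90° clockwise)) -> South
  U (U-turn (180°)) -> North
  L (left (90° counter-clockwise)) -> West
  U (U-turn (180°)) -> East
  U (U-turn (180°)) -> West
Final: West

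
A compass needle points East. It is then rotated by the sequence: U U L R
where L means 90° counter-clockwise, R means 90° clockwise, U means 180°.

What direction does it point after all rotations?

Start: East
  U (U-turn (180°)) -> West
  U (U-turn (180°)) -> East
  L (left (90° counter-clockwise)) -> North
  R (right (90° clockwise)) -> East
Final: East

Answer: Final heading: East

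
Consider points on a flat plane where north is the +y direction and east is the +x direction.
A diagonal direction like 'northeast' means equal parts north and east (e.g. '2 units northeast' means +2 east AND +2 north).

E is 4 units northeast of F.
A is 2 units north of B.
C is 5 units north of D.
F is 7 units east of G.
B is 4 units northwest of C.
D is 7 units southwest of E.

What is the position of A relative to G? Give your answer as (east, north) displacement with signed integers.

Place G at the origin (east=0, north=0).
  F is 7 units east of G: delta (east=+7, north=+0); F at (east=7, north=0).
  E is 4 units northeast of F: delta (east=+4, north=+4); E at (east=11, north=4).
  D is 7 units southwest of E: delta (east=-7, north=-7); D at (east=4, north=-3).
  C is 5 units north of D: delta (east=+0, north=+5); C at (east=4, north=2).
  B is 4 units northwest of C: delta (east=-4, north=+4); B at (east=0, north=6).
  A is 2 units north of B: delta (east=+0, north=+2); A at (east=0, north=8).
Therefore A relative to G: (east=0, north=8).

Answer: A is at (east=0, north=8) relative to G.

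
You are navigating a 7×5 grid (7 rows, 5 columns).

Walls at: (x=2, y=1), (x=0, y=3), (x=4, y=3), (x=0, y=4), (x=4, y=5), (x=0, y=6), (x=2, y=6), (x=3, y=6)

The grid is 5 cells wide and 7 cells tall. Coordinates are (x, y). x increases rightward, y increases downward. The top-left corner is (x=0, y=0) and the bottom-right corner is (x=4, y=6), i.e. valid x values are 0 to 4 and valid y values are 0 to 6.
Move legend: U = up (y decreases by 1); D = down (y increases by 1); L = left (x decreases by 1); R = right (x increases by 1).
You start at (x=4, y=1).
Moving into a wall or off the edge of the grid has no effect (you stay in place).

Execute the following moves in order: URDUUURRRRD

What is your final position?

Answer: Final position: (x=4, y=1)

Derivation:
Start: (x=4, y=1)
  U (up): (x=4, y=1) -> (x=4, y=0)
  R (right): blocked, stay at (x=4, y=0)
  D (down): (x=4, y=0) -> (x=4, y=1)
  U (up): (x=4, y=1) -> (x=4, y=0)
  U (up): blocked, stay at (x=4, y=0)
  U (up): blocked, stay at (x=4, y=0)
  [×4]R (right): blocked, stay at (x=4, y=0)
  D (down): (x=4, y=0) -> (x=4, y=1)
Final: (x=4, y=1)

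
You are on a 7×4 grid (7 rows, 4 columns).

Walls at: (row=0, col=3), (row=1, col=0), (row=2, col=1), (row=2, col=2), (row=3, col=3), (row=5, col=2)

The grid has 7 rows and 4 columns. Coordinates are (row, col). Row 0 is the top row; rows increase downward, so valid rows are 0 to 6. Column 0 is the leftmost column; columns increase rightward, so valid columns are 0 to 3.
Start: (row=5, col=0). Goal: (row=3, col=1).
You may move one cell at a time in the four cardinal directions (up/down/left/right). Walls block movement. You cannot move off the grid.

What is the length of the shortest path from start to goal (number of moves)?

Answer: Shortest path length: 3

Derivation:
BFS from (row=5, col=0) until reaching (row=3, col=1):
  Distance 0: (row=5, col=0)
  Distance 1: (row=4, col=0), (row=5, col=1), (row=6, col=0)
  Distance 2: (row=3, col=0), (row=4, col=1), (row=6, col=1)
  Distance 3: (row=2, col=0), (row=3, col=1), (row=4, col=2), (row=6, col=2)  <- goal reached here
One shortest path (3 moves): (row=5, col=0) -> (row=5, col=1) -> (row=4, col=1) -> (row=3, col=1)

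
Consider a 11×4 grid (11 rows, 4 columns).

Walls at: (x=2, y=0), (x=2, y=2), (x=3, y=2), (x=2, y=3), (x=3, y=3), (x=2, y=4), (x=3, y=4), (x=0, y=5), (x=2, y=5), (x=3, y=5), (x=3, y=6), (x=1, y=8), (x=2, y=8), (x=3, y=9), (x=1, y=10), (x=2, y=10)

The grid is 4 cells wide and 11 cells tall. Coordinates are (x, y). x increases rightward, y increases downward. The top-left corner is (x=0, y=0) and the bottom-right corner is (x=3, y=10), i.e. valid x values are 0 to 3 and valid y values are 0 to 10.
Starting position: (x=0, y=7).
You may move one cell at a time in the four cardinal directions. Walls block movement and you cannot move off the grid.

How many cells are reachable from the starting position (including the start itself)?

Answer: Reachable cells: 27

Derivation:
BFS flood-fill from (x=0, y=7):
  Distance 0: (x=0, y=7)
  Distance 1: (x=0, y=6), (x=1, y=7), (x=0, y=8)
  Distance 2: (x=1, y=6), (x=2, y=7), (x=0, y=9)
  Distance 3: (x=1, y=5), (x=2, y=6), (x=3, y=7), (x=1, y=9), (x=0, y=10)
  Distance 4: (x=1, y=4), (x=3, y=8), (x=2, y=9)
  Distance 5: (x=1, y=3), (x=0, y=4)
  Distance 6: (x=1, y=2), (x=0, y=3)
  Distance 7: (x=1, y=1), (x=0, y=2)
  Distance 8: (x=1, y=0), (x=0, y=1), (x=2, y=1)
  Distance 9: (x=0, y=0), (x=3, y=1)
  Distance 10: (x=3, y=0)
Total reachable: 27 (grid has 28 open cells total)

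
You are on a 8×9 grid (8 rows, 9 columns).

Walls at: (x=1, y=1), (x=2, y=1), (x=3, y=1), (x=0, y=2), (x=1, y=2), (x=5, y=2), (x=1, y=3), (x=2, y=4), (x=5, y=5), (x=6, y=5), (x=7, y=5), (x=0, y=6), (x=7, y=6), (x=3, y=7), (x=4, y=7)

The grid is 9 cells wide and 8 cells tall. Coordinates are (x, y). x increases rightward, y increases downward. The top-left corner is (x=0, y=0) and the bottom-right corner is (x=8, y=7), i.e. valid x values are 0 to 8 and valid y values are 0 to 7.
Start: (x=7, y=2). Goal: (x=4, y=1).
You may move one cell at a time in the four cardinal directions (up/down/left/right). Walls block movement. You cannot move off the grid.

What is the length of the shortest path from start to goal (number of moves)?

BFS from (x=7, y=2) until reaching (x=4, y=1):
  Distance 0: (x=7, y=2)
  Distance 1: (x=7, y=1), (x=6, y=2), (x=8, y=2), (x=7, y=3)
  Distance 2: (x=7, y=0), (x=6, y=1), (x=8, y=1), (x=6, y=3), (x=8, y=3), (x=7, y=4)
  Distance 3: (x=6, y=0), (x=8, y=0), (x=5, y=1), (x=5, y=3), (x=6, y=4), (x=8, y=4)
  Distance 4: (x=5, y=0), (x=4, y=1), (x=4, y=3), (x=5, y=4), (x=8, y=5)  <- goal reached here
One shortest path (4 moves): (x=7, y=2) -> (x=6, y=2) -> (x=6, y=1) -> (x=5, y=1) -> (x=4, y=1)

Answer: Shortest path length: 4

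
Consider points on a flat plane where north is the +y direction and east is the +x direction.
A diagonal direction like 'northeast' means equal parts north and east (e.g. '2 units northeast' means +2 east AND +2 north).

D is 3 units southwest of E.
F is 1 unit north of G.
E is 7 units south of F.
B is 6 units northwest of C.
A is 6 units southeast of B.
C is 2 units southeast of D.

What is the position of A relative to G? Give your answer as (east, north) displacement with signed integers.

Answer: A is at (east=-1, north=-11) relative to G.

Derivation:
Place G at the origin (east=0, north=0).
  F is 1 unit north of G: delta (east=+0, north=+1); F at (east=0, north=1).
  E is 7 units south of F: delta (east=+0, north=-7); E at (east=0, north=-6).
  D is 3 units southwest of E: delta (east=-3, north=-3); D at (east=-3, north=-9).
  C is 2 units southeast of D: delta (east=+2, north=-2); C at (east=-1, north=-11).
  B is 6 units northwest of C: delta (east=-6, north=+6); B at (east=-7, north=-5).
  A is 6 units southeast of B: delta (east=+6, north=-6); A at (east=-1, north=-11).
Therefore A relative to G: (east=-1, north=-11).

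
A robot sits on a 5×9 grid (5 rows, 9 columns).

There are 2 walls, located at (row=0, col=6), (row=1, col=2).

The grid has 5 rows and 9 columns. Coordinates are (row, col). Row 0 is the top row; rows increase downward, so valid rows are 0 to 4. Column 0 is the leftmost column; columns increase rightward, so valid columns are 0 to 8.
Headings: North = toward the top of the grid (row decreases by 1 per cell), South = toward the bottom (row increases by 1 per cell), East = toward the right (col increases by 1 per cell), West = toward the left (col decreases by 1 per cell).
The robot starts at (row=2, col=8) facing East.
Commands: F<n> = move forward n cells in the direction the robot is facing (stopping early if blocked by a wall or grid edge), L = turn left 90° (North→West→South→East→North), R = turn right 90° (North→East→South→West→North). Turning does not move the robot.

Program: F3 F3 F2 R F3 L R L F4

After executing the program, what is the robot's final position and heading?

Answer: Final position: (row=4, col=8), facing East

Derivation:
Start: (row=2, col=8), facing East
  F3: move forward 0/3 (blocked), now at (row=2, col=8)
  F3: move forward 0/3 (blocked), now at (row=2, col=8)
  F2: move forward 0/2 (blocked), now at (row=2, col=8)
  R: turn right, now facing South
  F3: move forward 2/3 (blocked), now at (row=4, col=8)
  L: turn left, now facing East
  R: turn right, now facing South
  L: turn left, now facing East
  F4: move forward 0/4 (blocked), now at (row=4, col=8)
Final: (row=4, col=8), facing East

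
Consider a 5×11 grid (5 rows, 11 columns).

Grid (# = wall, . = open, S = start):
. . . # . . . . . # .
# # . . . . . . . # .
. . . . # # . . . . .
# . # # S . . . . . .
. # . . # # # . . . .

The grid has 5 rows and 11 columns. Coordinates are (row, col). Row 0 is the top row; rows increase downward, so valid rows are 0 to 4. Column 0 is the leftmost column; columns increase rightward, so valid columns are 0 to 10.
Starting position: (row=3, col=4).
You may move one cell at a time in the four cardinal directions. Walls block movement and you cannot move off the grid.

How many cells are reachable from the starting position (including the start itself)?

Answer: Reachable cells: 38

Derivation:
BFS flood-fill from (row=3, col=4):
  Distance 0: (row=3, col=4)
  Distance 1: (row=3, col=5)
  Distance 2: (row=3, col=6)
  Distance 3: (row=2, col=6), (row=3, col=7)
  Distance 4: (row=1, col=6), (row=2, col=7), (row=3, col=8), (row=4, col=7)
  Distance 5: (row=0, col=6), (row=1, col=5), (row=1, col=7), (row=2, col=8), (row=3, col=9), (row=4, col=8)
  Distance 6: (row=0, col=5), (row=0, col=7), (row=1, col=4), (row=1, col=8), (row=2, col=9), (row=3, col=10), (row=4, col=9)
  Distance 7: (row=0, col=4), (row=0, col=8), (row=1, col=3), (row=2, col=10), (row=4, col=10)
  Distance 8: (row=1, col=2), (row=1, col=10), (row=2, col=3)
  Distance 9: (row=0, col=2), (row=0, col=10), (row=2, col=2)
  Distance 10: (row=0, col=1), (row=2, col=1)
  Distance 11: (row=0, col=0), (row=2, col=0), (row=3, col=1)
Total reachable: 38 (grid has 41 open cells total)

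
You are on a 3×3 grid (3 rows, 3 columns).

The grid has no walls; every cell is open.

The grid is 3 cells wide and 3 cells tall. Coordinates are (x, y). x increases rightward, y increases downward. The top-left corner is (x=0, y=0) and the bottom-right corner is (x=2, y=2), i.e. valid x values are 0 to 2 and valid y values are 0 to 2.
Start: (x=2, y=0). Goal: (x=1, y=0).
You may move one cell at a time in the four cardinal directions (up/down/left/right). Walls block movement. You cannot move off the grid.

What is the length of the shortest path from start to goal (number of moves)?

Answer: Shortest path length: 1

Derivation:
BFS from (x=2, y=0) until reaching (x=1, y=0):
  Distance 0: (x=2, y=0)
  Distance 1: (x=1, y=0), (x=2, y=1)  <- goal reached here
One shortest path (1 moves): (x=2, y=0) -> (x=1, y=0)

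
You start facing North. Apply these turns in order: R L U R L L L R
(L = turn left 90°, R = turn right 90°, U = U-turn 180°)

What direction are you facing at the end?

Answer: Final heading: East

Derivation:
Start: North
  R (right (90° clockwise)) -> East
  L (left (90° counter-clockwise)) -> North
  U (U-turn (180°)) -> South
  R (right (90° clockwise)) -> West
  L (left (90° counter-clockwise)) -> South
  L (left (90° counter-clockwise)) -> East
  L (left (90° counter-clockwise)) -> North
  R (right (90° clockwise)) -> East
Final: East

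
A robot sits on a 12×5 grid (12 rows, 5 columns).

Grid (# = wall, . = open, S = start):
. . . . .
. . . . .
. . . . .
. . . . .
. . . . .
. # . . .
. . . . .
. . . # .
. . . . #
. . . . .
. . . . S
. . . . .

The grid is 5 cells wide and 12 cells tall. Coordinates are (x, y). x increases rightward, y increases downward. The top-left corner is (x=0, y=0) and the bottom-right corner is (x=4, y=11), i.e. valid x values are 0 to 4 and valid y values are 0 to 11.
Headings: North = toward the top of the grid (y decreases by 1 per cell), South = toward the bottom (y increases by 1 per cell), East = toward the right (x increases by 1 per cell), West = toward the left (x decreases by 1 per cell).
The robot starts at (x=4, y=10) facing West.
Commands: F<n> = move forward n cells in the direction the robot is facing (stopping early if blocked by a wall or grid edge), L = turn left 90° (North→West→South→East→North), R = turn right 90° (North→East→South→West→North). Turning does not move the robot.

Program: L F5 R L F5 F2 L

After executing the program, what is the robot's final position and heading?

Start: (x=4, y=10), facing West
  L: turn left, now facing South
  F5: move forward 1/5 (blocked), now at (x=4, y=11)
  R: turn right, now facing West
  L: turn left, now facing South
  F5: move forward 0/5 (blocked), now at (x=4, y=11)
  F2: move forward 0/2 (blocked), now at (x=4, y=11)
  L: turn left, now facing East
Final: (x=4, y=11), facing East

Answer: Final position: (x=4, y=11), facing East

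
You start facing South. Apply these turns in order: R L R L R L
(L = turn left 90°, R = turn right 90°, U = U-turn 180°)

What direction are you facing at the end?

Start: South
  R (right (90° clockwise)) -> West
  L (left (90° counter-clockwise)) -> South
  R (right (90° clockwise)) -> West
  L (left (90° counter-clockwise)) -> South
  R (right (90° clockwise)) -> West
  L (left (90° counter-clockwise)) -> South
Final: South

Answer: Final heading: South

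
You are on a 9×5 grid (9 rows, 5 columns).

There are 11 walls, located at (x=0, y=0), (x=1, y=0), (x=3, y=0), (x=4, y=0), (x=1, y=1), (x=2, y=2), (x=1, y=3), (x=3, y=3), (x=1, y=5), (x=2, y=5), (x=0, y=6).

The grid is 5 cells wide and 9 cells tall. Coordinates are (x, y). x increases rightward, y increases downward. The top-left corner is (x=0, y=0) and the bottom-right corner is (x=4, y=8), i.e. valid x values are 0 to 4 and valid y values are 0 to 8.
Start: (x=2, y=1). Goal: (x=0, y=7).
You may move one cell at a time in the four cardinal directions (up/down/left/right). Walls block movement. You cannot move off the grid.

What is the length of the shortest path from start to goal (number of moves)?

Answer: Shortest path length: 12

Derivation:
BFS from (x=2, y=1) until reaching (x=0, y=7):
  Distance 0: (x=2, y=1)
  Distance 1: (x=2, y=0), (x=3, y=1)
  Distance 2: (x=4, y=1), (x=3, y=2)
  Distance 3: (x=4, y=2)
  Distance 4: (x=4, y=3)
  Distance 5: (x=4, y=4)
  Distance 6: (x=3, y=4), (x=4, y=5)
  Distance 7: (x=2, y=4), (x=3, y=5), (x=4, y=6)
  Distance 8: (x=2, y=3), (x=1, y=4), (x=3, y=6), (x=4, y=7)
  Distance 9: (x=0, y=4), (x=2, y=6), (x=3, y=7), (x=4, y=8)
  Distance 10: (x=0, y=3), (x=0, y=5), (x=1, y=6), (x=2, y=7), (x=3, y=8)
  Distance 11: (x=0, y=2), (x=1, y=7), (x=2, y=8)
  Distance 12: (x=0, y=1), (x=1, y=2), (x=0, y=7), (x=1, y=8)  <- goal reached here
One shortest path (12 moves): (x=2, y=1) -> (x=3, y=1) -> (x=4, y=1) -> (x=4, y=2) -> (x=4, y=3) -> (x=4, y=4) -> (x=3, y=4) -> (x=3, y=5) -> (x=3, y=6) -> (x=2, y=6) -> (x=1, y=6) -> (x=1, y=7) -> (x=0, y=7)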